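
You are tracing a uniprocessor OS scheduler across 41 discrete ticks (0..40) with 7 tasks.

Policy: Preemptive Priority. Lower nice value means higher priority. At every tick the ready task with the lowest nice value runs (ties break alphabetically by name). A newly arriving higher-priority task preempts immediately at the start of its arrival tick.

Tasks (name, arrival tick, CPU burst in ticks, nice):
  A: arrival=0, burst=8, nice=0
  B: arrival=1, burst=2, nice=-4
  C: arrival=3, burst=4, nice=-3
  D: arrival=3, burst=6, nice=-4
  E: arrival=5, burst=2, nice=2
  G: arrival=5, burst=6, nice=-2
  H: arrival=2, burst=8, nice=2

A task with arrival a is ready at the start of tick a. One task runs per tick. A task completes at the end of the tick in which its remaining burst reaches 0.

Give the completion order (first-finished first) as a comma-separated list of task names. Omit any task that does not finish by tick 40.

completion order = B, D, C, G, A, E, H

t=0: ready={A} → run A
t=1: ready={A,B} → run B
t=2: ready={A,B,H} → run B
t=3: ready={A,C,D,H} → run D
t=4: ready={A,C,D,H} → run D
t=5: ready={A,C,D,E,G,H} → run D
t=6: ready={A,C,D,E,G,H} → run D
t=7: ready={A,C,D,E,G,H} → run D
t=8: ready={A,C,D,E,G,H} → run D
t=9: ready={A,C,E,G,H} → run C
t=10: ready={A,C,E,G,H} → run C
t=11: ready={A,C,E,G,H} → run C
t=12: ready={A,C,E,G,H} → run C
t=13: ready={A,E,G,H} → run G
t=14: ready={A,E,G,H} → run G
t=15: ready={A,E,G,H} → run G
t=16: ready={A,E,G,H} → run G
t=17: ready={A,E,G,H} → run G
t=18: ready={A,E,G,H} → run G
t=19: ready={A,E,H} → run A
t=20: ready={A,E,H} → run A
t=21: ready={A,E,H} → run A
t=22: ready={A,E,H} → run A
t=23: ready={A,E,H} → run A
t=24: ready={A,E,H} → run A
t=25: ready={A,E,H} → run A
t=26: ready={E,H} → run E
t=27: ready={E,H} → run E
t=28: ready={H} → run H
t=29: ready={H} → run H
t=30: ready={H} → run H
t=31: ready={H} → run H
t=32: ready={H} → run H
t=33: ready={H} → run H
t=34: ready={H} → run H
t=35: ready={H} → run H
t=36: (idle)
t=37: (idle)
t=38: (idle)
t=39: (idle)
t=40: (idle)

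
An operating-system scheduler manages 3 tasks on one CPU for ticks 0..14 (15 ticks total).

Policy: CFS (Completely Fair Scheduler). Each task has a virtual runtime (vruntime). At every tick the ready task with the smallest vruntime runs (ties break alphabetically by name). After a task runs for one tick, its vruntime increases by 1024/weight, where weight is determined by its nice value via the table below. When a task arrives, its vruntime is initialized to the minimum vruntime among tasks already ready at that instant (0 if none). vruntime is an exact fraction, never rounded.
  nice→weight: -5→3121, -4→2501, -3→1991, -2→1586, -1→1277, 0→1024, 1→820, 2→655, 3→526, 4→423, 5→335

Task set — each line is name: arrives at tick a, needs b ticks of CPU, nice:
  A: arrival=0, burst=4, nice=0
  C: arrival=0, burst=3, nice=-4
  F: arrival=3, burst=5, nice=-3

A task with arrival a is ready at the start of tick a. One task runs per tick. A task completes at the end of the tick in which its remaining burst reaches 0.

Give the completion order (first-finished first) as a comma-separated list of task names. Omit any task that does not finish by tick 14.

completion order = C, F, A

t=0: vr[A=0 C=0] → run A
t=1: vr[A=1 C=0] → run C
t=2: vr[A=1 C=1024/2501] → run C
t=3: vr[A=1 C=2048/2501 F=2048/2501] → run C
t=4: vr[A=1 F=2048/2501] → run F
t=5: vr[A=1 F=6638592/4979491] → run A
t=6: vr[A=2 F=6638592/4979491] → run F
t=7: vr[A=2 F=9199616/4979491] → run F
t=8: vr[A=2 F=11760640/4979491] → run A
t=9: vr[A=3 F=11760640/4979491] → run F
t=10: vr[A=3 F=14321664/4979491] → run F
t=11: vr[A=3] → run A
t=12: (idle)
t=13: (idle)
t=14: (idle)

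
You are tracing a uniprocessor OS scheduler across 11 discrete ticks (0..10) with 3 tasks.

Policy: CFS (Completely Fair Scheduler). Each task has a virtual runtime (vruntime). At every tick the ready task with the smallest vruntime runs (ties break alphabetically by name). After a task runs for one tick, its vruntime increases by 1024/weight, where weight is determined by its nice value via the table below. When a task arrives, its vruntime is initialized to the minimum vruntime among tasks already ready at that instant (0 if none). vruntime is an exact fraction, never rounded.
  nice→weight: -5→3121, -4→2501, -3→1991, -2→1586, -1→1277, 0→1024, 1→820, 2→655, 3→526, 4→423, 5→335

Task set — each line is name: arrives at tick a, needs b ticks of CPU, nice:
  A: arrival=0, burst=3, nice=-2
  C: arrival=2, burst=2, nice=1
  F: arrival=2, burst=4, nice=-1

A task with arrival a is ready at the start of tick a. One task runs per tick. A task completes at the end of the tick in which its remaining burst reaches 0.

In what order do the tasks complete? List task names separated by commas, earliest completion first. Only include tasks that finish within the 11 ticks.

t=0: vr[A=0] → run A
t=1: vr[A=512/793] → run A
t=2: vr[A=1024/793 C=1024/793 F=1024/793] → run A
t=3: vr[C=1024/793 F=1024/793] → run C
t=4: vr[C=412928/162565 F=1024/793] → run F
t=5: vr[C=412928/162565 F=2119680/1012661] → run F
t=6: vr[C=412928/162565 F=2931712/1012661] → run C
t=7: vr[F=2931712/1012661] → run F
t=8: vr[F=3743744/1012661] → run F
t=9: (idle)
t=10: (idle)

completion order = A, C, F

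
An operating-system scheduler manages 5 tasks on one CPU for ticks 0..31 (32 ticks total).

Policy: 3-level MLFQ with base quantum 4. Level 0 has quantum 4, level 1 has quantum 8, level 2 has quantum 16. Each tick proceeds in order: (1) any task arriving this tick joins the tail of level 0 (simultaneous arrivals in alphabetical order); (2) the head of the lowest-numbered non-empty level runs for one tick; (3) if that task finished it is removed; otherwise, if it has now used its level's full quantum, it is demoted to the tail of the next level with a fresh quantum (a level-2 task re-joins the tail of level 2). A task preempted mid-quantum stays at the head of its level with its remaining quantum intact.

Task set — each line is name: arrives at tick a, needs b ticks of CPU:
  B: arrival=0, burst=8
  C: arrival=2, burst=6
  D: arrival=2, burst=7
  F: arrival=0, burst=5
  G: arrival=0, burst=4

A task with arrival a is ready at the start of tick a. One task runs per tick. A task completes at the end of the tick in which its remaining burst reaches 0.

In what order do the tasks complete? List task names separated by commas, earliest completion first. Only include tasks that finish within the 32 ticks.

t=0: L0/L1/L2 = BFG/-/- → run B
t=1: L0/L1/L2 = BFG/-/- → run B
t=2: L0/L1/L2 = BFGCD/-/- → run B
t=3: L0/L1/L2 = BFGCD/-/- → run B
t=4: L0/L1/L2 = FGCD/B/- → run F
t=5: L0/L1/L2 = FGCD/B/- → run F
t=6: L0/L1/L2 = FGCD/B/- → run F
t=7: L0/L1/L2 = FGCD/B/- → run F
t=8: L0/L1/L2 = GCD/BF/- → run G
t=9: L0/L1/L2 = GCD/BF/- → run G
t=10: L0/L1/L2 = GCD/BF/- → run G
t=11: L0/L1/L2 = GCD/BF/- → run G
t=12: L0/L1/L2 = CD/BF/- → run C
t=13: L0/L1/L2 = CD/BF/- → run C
t=14: L0/L1/L2 = CD/BF/- → run C
t=15: L0/L1/L2 = CD/BF/- → run C
t=16: L0/L1/L2 = D/BFC/- → run D
t=17: L0/L1/L2 = D/BFC/- → run D
t=18: L0/L1/L2 = D/BFC/- → run D
t=19: L0/L1/L2 = D/BFC/- → run D
t=20: L0/L1/L2 = -/BFCD/- → run B
t=21: L0/L1/L2 = -/BFCD/- → run B
t=22: L0/L1/L2 = -/BFCD/- → run B
t=23: L0/L1/L2 = -/BFCD/- → run B
t=24: L0/L1/L2 = -/FCD/- → run F
t=25: L0/L1/L2 = -/CD/- → run C
t=26: L0/L1/L2 = -/CD/- → run C
t=27: L0/L1/L2 = -/D/- → run D
t=28: L0/L1/L2 = -/D/- → run D
t=29: L0/L1/L2 = -/D/- → run D
t=30: (idle)
t=31: (idle)

completion order = G, B, F, C, D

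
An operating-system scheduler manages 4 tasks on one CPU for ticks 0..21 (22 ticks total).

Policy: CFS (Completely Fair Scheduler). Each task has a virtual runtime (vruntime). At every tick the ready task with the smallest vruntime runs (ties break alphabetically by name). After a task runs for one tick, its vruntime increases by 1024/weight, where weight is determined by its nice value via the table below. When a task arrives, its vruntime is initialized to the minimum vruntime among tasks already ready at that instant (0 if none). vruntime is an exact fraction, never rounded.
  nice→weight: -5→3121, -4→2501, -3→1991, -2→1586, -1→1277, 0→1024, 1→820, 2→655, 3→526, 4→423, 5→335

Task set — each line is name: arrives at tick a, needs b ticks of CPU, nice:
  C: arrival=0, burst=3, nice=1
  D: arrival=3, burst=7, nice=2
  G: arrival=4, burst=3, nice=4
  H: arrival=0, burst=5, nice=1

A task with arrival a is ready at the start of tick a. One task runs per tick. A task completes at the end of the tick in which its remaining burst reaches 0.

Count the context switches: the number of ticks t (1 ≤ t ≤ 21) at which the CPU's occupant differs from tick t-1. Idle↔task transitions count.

context switches = 16

t=0: vr[C=0 H=0] → run C
t=1: vr[C=256/205 H=0] → run H
t=2: vr[C=256/205 H=256/205] → run C
t=3: vr[C=512/205 D=256/205 H=256/205] → run D
t=4: vr[C=512/205 D=15104/5371 G=256/205 H=256/205] → run G
t=5: vr[C=512/205 D=15104/5371 G=318208/86715 H=256/205] → run H
t=6: vr[C=512/205 D=15104/5371 G=318208/86715 H=512/205] → run C
t=7: vr[D=15104/5371 G=318208/86715 H=512/205] → run H
t=8: vr[D=15104/5371 G=318208/86715 H=768/205] → run D
t=9: vr[D=117504/26855 G=318208/86715 H=768/205] → run G
t=10: vr[D=117504/26855 G=528128/86715 H=768/205] → run H
t=11: vr[D=117504/26855 G=528128/86715 H=1024/205] → run D
t=12: vr[D=159488/26855 G=528128/86715 H=1024/205] → run H
t=13: vr[D=159488/26855 G=528128/86715] → run D
t=14: vr[D=201472/26855 G=528128/86715] → run G
t=15: vr[D=201472/26855] → run D
t=16: vr[D=243456/26855] → run D
t=17: vr[D=57088/5371] → run D
t=18: (idle)
t=19: (idle)
t=20: (idle)
t=21: (idle)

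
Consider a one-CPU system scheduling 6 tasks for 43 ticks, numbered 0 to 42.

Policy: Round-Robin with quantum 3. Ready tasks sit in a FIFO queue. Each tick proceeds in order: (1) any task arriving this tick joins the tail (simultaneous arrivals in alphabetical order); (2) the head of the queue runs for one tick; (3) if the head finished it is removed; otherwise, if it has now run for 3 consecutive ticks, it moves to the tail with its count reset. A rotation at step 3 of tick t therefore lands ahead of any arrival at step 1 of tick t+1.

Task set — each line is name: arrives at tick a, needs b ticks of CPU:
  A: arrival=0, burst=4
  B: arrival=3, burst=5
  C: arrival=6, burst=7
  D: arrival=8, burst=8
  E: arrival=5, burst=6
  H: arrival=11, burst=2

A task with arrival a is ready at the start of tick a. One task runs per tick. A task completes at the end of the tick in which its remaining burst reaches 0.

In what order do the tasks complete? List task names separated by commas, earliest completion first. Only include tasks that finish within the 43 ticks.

t=0: queue=[A] q_used=0 → run A
t=1: queue=[A] q_used=1 → run A
t=2: queue=[A] q_used=2 → run A
t=3: queue=[A,B] q_used=0 → run A
t=4: queue=[B] q_used=0 → run B
t=5: queue=[B,E] q_used=1 → run B
t=6: queue=[B,E,C] q_used=2 → run B
t=7: queue=[E,C,B] q_used=0 → run E
t=8: queue=[E,C,B,D] q_used=1 → run E
t=9: queue=[E,C,B,D] q_used=2 → run E
t=10: queue=[C,B,D,E] q_used=0 → run C
t=11: queue=[C,B,D,E,H] q_used=1 → run C
t=12: queue=[C,B,D,E,H] q_used=2 → run C
t=13: queue=[B,D,E,H,C] q_used=0 → run B
t=14: queue=[B,D,E,H,C] q_used=1 → run B
t=15: queue=[D,E,H,C] q_used=0 → run D
t=16: queue=[D,E,H,C] q_used=1 → run D
t=17: queue=[D,E,H,C] q_used=2 → run D
t=18: queue=[E,H,C,D] q_used=0 → run E
t=19: queue=[E,H,C,D] q_used=1 → run E
t=20: queue=[E,H,C,D] q_used=2 → run E
t=21: queue=[H,C,D] q_used=0 → run H
t=22: queue=[H,C,D] q_used=1 → run H
t=23: queue=[C,D] q_used=0 → run C
t=24: queue=[C,D] q_used=1 → run C
t=25: queue=[C,D] q_used=2 → run C
t=26: queue=[D,C] q_used=0 → run D
t=27: queue=[D,C] q_used=1 → run D
t=28: queue=[D,C] q_used=2 → run D
t=29: queue=[C,D] q_used=0 → run C
t=30: queue=[D] q_used=0 → run D
t=31: queue=[D] q_used=1 → run D
t=32: (idle)
t=33: (idle)
t=34: (idle)
t=35: (idle)
t=36: (idle)
t=37: (idle)
t=38: (idle)
t=39: (idle)
t=40: (idle)
t=41: (idle)
t=42: (idle)

completion order = A, B, E, H, C, D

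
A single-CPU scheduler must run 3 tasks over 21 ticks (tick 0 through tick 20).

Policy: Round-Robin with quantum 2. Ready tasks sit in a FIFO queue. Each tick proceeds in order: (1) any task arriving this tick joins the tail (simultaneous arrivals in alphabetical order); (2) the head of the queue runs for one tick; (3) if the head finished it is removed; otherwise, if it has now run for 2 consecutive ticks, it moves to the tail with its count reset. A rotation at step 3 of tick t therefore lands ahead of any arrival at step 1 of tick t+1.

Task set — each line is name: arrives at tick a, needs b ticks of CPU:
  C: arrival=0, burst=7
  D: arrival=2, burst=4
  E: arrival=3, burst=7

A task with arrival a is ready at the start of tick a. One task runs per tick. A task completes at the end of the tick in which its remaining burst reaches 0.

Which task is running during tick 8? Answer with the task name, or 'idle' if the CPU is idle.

running at tick 8 = C

t=0: queue=[C] q_used=0 → run C
t=1: queue=[C] q_used=1 → run C
t=2: queue=[C,D] q_used=0 → run C
t=3: queue=[C,D,E] q_used=1 → run C
t=4: queue=[D,E,C] q_used=0 → run D
t=5: queue=[D,E,C] q_used=1 → run D
t=6: queue=[E,C,D] q_used=0 → run E
t=7: queue=[E,C,D] q_used=1 → run E
t=8: queue=[C,D,E] q_used=0 → run C
t=9: queue=[C,D,E] q_used=1 → run C
t=10: queue=[D,E,C] q_used=0 → run D
t=11: queue=[D,E,C] q_used=1 → run D
t=12: queue=[E,C] q_used=0 → run E
t=13: queue=[E,C] q_used=1 → run E
t=14: queue=[C,E] q_used=0 → run C
t=15: queue=[E] q_used=0 → run E
t=16: queue=[E] q_used=1 → run E
t=17: queue=[E] q_used=0 → run E
t=18: (idle)
t=19: (idle)
t=20: (idle)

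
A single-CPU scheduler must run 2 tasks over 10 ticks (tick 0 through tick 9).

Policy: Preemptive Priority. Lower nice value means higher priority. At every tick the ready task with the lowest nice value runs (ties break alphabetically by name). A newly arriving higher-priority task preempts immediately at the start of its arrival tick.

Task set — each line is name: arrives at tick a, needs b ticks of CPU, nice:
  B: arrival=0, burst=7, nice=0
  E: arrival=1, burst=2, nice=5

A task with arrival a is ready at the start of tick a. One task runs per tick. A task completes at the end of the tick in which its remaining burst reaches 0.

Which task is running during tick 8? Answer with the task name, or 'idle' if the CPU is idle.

t=0: ready={B} → run B
t=1: ready={B,E} → run B
t=2: ready={B,E} → run B
t=3: ready={B,E} → run B
t=4: ready={B,E} → run B
t=5: ready={B,E} → run B
t=6: ready={B,E} → run B
t=7: ready={E} → run E
t=8: ready={E} → run E
t=9: (idle)

running at tick 8 = E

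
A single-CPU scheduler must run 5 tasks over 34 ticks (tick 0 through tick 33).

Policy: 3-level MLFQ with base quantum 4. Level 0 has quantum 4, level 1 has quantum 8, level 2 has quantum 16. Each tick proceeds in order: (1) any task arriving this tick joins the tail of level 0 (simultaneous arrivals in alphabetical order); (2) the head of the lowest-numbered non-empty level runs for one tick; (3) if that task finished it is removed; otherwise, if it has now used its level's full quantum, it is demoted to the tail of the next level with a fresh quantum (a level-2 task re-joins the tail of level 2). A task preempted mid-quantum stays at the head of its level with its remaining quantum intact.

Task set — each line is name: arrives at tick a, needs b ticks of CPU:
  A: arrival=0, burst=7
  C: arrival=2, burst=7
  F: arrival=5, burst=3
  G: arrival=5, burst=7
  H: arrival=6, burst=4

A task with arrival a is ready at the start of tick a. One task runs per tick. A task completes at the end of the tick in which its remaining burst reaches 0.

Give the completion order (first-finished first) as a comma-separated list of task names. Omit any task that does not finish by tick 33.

completion order = F, H, A, C, G

t=0: L0/L1/L2 = A/-/- → run A
t=1: L0/L1/L2 = A/-/- → run A
t=2: L0/L1/L2 = AC/-/- → run A
t=3: L0/L1/L2 = AC/-/- → run A
t=4: L0/L1/L2 = C/A/- → run C
t=5: L0/L1/L2 = CFG/A/- → run C
t=6: L0/L1/L2 = CFGH/A/- → run C
t=7: L0/L1/L2 = CFGH/A/- → run C
t=8: L0/L1/L2 = FGH/AC/- → run F
t=9: L0/L1/L2 = FGH/AC/- → run F
t=10: L0/L1/L2 = FGH/AC/- → run F
t=11: L0/L1/L2 = GH/AC/- → run G
t=12: L0/L1/L2 = GH/AC/- → run G
t=13: L0/L1/L2 = GH/AC/- → run G
t=14: L0/L1/L2 = GH/AC/- → run G
t=15: L0/L1/L2 = H/ACG/- → run H
t=16: L0/L1/L2 = H/ACG/- → run H
t=17: L0/L1/L2 = H/ACG/- → run H
t=18: L0/L1/L2 = H/ACG/- → run H
t=19: L0/L1/L2 = -/ACG/- → run A
t=20: L0/L1/L2 = -/ACG/- → run A
t=21: L0/L1/L2 = -/ACG/- → run A
t=22: L0/L1/L2 = -/CG/- → run C
t=23: L0/L1/L2 = -/CG/- → run C
t=24: L0/L1/L2 = -/CG/- → run C
t=25: L0/L1/L2 = -/G/- → run G
t=26: L0/L1/L2 = -/G/- → run G
t=27: L0/L1/L2 = -/G/- → run G
t=28: (idle)
t=29: (idle)
t=30: (idle)
t=31: (idle)
t=32: (idle)
t=33: (idle)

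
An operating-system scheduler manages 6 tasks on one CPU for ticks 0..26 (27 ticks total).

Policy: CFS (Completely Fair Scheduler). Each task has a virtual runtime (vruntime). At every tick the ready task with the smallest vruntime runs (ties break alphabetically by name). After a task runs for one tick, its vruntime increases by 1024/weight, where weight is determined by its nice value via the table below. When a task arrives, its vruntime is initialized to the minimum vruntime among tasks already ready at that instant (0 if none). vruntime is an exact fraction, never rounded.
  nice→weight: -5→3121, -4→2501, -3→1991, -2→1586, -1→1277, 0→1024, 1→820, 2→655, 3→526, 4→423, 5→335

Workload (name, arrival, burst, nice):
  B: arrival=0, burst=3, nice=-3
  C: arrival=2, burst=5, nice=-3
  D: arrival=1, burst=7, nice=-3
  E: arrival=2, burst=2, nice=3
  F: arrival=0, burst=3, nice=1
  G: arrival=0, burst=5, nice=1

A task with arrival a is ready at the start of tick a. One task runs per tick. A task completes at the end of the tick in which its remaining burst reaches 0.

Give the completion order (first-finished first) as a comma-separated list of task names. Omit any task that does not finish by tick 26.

t=0: vr[B=0 F=0 G=0] → run B
t=1: vr[B=1024/1991 D=0 F=0 G=0] → run D
t=2: vr[B=1024/1991 C=0 D=1024/1991 E=0 F=0 G=0] → run C
t=3: vr[B=1024/1991 C=1024/1991 D=1024/1991 E=0 F=0 G=0] → run E
t=4: vr[B=1024/1991 C=1024/1991 D=1024/1991 E=512/263 F=0 G=0] → run F
t=5: vr[B=1024/1991 C=1024/1991 D=1024/1991 E=512/263 F=256/205 G=0] → run G
t=6: vr[B=1024/1991 C=1024/1991 D=1024/1991 E=512/263 F=256/205 G=256/205] → run B
t=7: vr[B=2048/1991 C=1024/1991 D=1024/1991 E=512/263 F=256/205 G=256/205] → run C
t=8: vr[B=2048/1991 C=2048/1991 D=1024/1991 E=512/263 F=256/205 G=256/205] → run D
t=9: vr[B=2048/1991 C=2048/1991 D=2048/1991 E=512/263 F=256/205 G=256/205] → run B
t=10: vr[C=2048/1991 D=2048/1991 E=512/263 F=256/205 G=256/205] → run C
t=11: vr[C=3072/1991 D=2048/1991 E=512/263 F=256/205 G=256/205] → run D
t=12: vr[C=3072/1991 D=3072/1991 E=512/263 F=256/205 G=256/205] → run F
t=13: vr[C=3072/1991 D=3072/1991 E=512/263 F=512/205 G=256/205] → run G
t=14: vr[C=3072/1991 D=3072/1991 E=512/263 F=512/205 G=512/205] → run C
t=15: vr[C=4096/1991 D=3072/1991 E=512/263 F=512/205 G=512/205] → run D
t=16: vr[C=4096/1991 D=4096/1991 E=512/263 F=512/205 G=512/205] → run E
t=17: vr[C=4096/1991 D=4096/1991 F=512/205 G=512/205] → run C
t=18: vr[D=4096/1991 F=512/205 G=512/205] → run D
t=19: vr[D=5120/1991 F=512/205 G=512/205] → run F
t=20: vr[D=5120/1991 G=512/205] → run G
t=21: vr[D=5120/1991 G=768/205] → run D
t=22: vr[D=6144/1991 G=768/205] → run D
t=23: vr[G=768/205] → run G
t=24: vr[G=1024/205] → run G
t=25: (idle)
t=26: (idle)

completion order = B, E, C, F, D, G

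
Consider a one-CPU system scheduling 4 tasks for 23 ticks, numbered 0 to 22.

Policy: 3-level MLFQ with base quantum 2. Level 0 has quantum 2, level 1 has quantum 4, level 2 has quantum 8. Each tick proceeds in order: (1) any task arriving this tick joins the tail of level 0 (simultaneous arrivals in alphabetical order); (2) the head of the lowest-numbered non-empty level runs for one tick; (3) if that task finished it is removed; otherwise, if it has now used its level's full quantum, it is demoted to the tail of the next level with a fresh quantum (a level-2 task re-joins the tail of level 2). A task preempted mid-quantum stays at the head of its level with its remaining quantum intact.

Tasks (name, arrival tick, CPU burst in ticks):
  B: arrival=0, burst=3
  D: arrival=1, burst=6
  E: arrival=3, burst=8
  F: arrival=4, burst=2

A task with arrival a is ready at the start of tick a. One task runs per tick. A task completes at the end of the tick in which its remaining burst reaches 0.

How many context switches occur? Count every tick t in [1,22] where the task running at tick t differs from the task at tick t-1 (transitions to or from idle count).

context switches = 7

t=0: L0/L1/L2 = B/-/- → run B
t=1: L0/L1/L2 = BD/-/- → run B
t=2: L0/L1/L2 = D/B/- → run D
t=3: L0/L1/L2 = DE/B/- → run D
t=4: L0/L1/L2 = EF/BD/- → run E
t=5: L0/L1/L2 = EF/BD/- → run E
t=6: L0/L1/L2 = F/BDE/- → run F
t=7: L0/L1/L2 = F/BDE/- → run F
t=8: L0/L1/L2 = -/BDE/- → run B
t=9: L0/L1/L2 = -/DE/- → run D
t=10: L0/L1/L2 = -/DE/- → run D
t=11: L0/L1/L2 = -/DE/- → run D
t=12: L0/L1/L2 = -/DE/- → run D
t=13: L0/L1/L2 = -/E/- → run E
t=14: L0/L1/L2 = -/E/- → run E
t=15: L0/L1/L2 = -/E/- → run E
t=16: L0/L1/L2 = -/E/- → run E
t=17: L0/L1/L2 = -/-/E → run E
t=18: L0/L1/L2 = -/-/E → run E
t=19: (idle)
t=20: (idle)
t=21: (idle)
t=22: (idle)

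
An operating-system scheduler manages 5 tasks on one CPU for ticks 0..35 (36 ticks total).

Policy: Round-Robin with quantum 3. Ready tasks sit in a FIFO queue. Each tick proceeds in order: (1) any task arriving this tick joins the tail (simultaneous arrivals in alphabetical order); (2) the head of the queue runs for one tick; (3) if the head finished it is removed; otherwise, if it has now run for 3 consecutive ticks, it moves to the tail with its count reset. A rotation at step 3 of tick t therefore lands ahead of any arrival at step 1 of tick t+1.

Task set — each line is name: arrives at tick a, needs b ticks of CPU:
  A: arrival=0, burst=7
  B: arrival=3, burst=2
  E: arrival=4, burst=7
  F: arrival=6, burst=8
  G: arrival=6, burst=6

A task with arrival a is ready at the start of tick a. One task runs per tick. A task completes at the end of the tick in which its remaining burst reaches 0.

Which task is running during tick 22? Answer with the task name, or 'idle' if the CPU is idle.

running at tick 22 = F

t=0: queue=[A] q_used=0 → run A
t=1: queue=[A] q_used=1 → run A
t=2: queue=[A] q_used=2 → run A
t=3: queue=[A,B] q_used=0 → run A
t=4: queue=[A,B,E] q_used=1 → run A
t=5: queue=[A,B,E] q_used=2 → run A
t=6: queue=[B,E,A,F,G] q_used=0 → run B
t=7: queue=[B,E,A,F,G] q_used=1 → run B
t=8: queue=[E,A,F,G] q_used=0 → run E
t=9: queue=[E,A,F,G] q_used=1 → run E
t=10: queue=[E,A,F,G] q_used=2 → run E
t=11: queue=[A,F,G,E] q_used=0 → run A
t=12: queue=[F,G,E] q_used=0 → run F
t=13: queue=[F,G,E] q_used=1 → run F
t=14: queue=[F,G,E] q_used=2 → run F
t=15: queue=[G,E,F] q_used=0 → run G
t=16: queue=[G,E,F] q_used=1 → run G
t=17: queue=[G,E,F] q_used=2 → run G
t=18: queue=[E,F,G] q_used=0 → run E
t=19: queue=[E,F,G] q_used=1 → run E
t=20: queue=[E,F,G] q_used=2 → run E
t=21: queue=[F,G,E] q_used=0 → run F
t=22: queue=[F,G,E] q_used=1 → run F
t=23: queue=[F,G,E] q_used=2 → run F
t=24: queue=[G,E,F] q_used=0 → run G
t=25: queue=[G,E,F] q_used=1 → run G
t=26: queue=[G,E,F] q_used=2 → run G
t=27: queue=[E,F] q_used=0 → run E
t=28: queue=[F] q_used=0 → run F
t=29: queue=[F] q_used=1 → run F
t=30: (idle)
t=31: (idle)
t=32: (idle)
t=33: (idle)
t=34: (idle)
t=35: (idle)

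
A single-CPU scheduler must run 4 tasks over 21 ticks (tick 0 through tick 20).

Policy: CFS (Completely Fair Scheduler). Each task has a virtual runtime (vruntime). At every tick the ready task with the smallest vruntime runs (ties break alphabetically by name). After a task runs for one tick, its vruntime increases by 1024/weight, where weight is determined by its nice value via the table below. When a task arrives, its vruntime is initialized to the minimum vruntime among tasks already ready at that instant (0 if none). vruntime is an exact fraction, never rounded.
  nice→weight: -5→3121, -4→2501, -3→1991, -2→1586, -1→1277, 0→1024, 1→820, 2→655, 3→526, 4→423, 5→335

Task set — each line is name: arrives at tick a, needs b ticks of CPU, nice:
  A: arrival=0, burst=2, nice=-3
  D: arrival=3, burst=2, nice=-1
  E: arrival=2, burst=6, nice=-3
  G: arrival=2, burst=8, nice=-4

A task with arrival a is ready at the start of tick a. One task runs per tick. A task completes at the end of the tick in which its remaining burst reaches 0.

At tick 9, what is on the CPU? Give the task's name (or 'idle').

t=0: vr[A=0] → run A
t=1: vr[A=1024/1991] → run A
t=2: vr[E=0 G=0] → run E
t=3: vr[D=0 E=1024/1991 G=0] → run D
t=4: vr[D=1024/1277 E=1024/1991 G=0] → run G
t=5: vr[D=1024/1277 E=1024/1991 G=1024/2501] → run G
t=6: vr[D=1024/1277 E=1024/1991 G=2048/2501] → run E
t=7: vr[D=1024/1277 E=2048/1991 G=2048/2501] → run D
t=8: vr[E=2048/1991 G=2048/2501] → run G
t=9: vr[E=2048/1991 G=3072/2501] → run E
t=10: vr[E=3072/1991 G=3072/2501] → run G
t=11: vr[E=3072/1991 G=4096/2501] → run E
t=12: vr[E=4096/1991 G=4096/2501] → run G
t=13: vr[E=4096/1991 G=5120/2501] → run G
t=14: vr[E=4096/1991 G=6144/2501] → run E
t=15: vr[E=5120/1991 G=6144/2501] → run G
t=16: vr[E=5120/1991 G=7168/2501] → run E
t=17: vr[G=7168/2501] → run G
t=18: (idle)
t=19: (idle)
t=20: (idle)

running at tick 9 = E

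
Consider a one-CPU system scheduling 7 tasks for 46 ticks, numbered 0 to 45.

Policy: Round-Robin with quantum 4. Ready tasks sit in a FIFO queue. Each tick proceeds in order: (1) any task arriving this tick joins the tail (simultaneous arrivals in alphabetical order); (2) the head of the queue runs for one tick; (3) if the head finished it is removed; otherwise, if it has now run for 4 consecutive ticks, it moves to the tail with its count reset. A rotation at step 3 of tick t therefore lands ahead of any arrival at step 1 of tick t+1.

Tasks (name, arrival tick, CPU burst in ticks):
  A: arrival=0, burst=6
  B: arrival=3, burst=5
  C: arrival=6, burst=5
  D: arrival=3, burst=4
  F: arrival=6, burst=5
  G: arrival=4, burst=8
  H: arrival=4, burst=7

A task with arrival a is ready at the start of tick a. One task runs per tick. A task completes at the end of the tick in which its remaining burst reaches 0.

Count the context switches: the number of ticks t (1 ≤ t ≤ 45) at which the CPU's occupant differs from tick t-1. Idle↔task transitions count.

t=0: queue=[A] q_used=0 → run A
t=1: queue=[A] q_used=1 → run A
t=2: queue=[A] q_used=2 → run A
t=3: queue=[A,B,D] q_used=3 → run A
t=4: queue=[B,D,A,G,H] q_used=0 → run B
t=5: queue=[B,D,A,G,H] q_used=1 → run B
t=6: queue=[B,D,A,G,H,C,F] q_used=2 → run B
t=7: queue=[B,D,A,G,H,C,F] q_used=3 → run B
t=8: queue=[D,A,G,H,C,F,B] q_used=0 → run D
t=9: queue=[D,A,G,H,C,F,B] q_used=1 → run D
t=10: queue=[D,A,G,H,C,F,B] q_used=2 → run D
t=11: queue=[D,A,G,H,C,F,B] q_used=3 → run D
t=12: queue=[A,G,H,C,F,B] q_used=0 → run A
t=13: queue=[A,G,H,C,F,B] q_used=1 → run A
t=14: queue=[G,H,C,F,B] q_used=0 → run G
t=15: queue=[G,H,C,F,B] q_used=1 → run G
t=16: queue=[G,H,C,F,B] q_used=2 → run G
t=17: queue=[G,H,C,F,B] q_used=3 → run G
t=18: queue=[H,C,F,B,G] q_used=0 → run H
t=19: queue=[H,C,F,B,G] q_used=1 → run H
t=20: queue=[H,C,F,B,G] q_used=2 → run H
t=21: queue=[H,C,F,B,G] q_used=3 → run H
t=22: queue=[C,F,B,G,H] q_used=0 → run C
t=23: queue=[C,F,B,G,H] q_used=1 → run C
t=24: queue=[C,F,B,G,H] q_used=2 → run C
t=25: queue=[C,F,B,G,H] q_used=3 → run C
t=26: queue=[F,B,G,H,C] q_used=0 → run F
t=27: queue=[F,B,G,H,C] q_used=1 → run F
t=28: queue=[F,B,G,H,C] q_used=2 → run F
t=29: queue=[F,B,G,H,C] q_used=3 → run F
t=30: queue=[B,G,H,C,F] q_used=0 → run B
t=31: queue=[G,H,C,F] q_used=0 → run G
t=32: queue=[G,H,C,F] q_used=1 → run G
t=33: queue=[G,H,C,F] q_used=2 → run G
t=34: queue=[G,H,C,F] q_used=3 → run G
t=35: queue=[H,C,F] q_used=0 → run H
t=36: queue=[H,C,F] q_used=1 → run H
t=37: queue=[H,C,F] q_used=2 → run H
t=38: queue=[C,F] q_used=0 → run C
t=39: queue=[F] q_used=0 → run F
t=40: (idle)
t=41: (idle)
t=42: (idle)
t=43: (idle)
t=44: (idle)
t=45: (idle)

context switches = 13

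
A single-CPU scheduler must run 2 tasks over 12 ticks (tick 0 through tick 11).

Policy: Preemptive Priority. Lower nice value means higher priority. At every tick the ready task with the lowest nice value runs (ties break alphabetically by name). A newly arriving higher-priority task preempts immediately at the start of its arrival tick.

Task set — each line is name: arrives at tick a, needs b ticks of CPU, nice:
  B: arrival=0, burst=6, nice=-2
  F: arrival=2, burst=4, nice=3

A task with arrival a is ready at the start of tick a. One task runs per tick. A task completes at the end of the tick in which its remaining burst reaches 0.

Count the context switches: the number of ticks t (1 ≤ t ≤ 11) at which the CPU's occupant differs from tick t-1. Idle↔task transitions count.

context switches = 2

t=0: ready={B} → run B
t=1: ready={B} → run B
t=2: ready={B,F} → run B
t=3: ready={B,F} → run B
t=4: ready={B,F} → run B
t=5: ready={B,F} → run B
t=6: ready={F} → run F
t=7: ready={F} → run F
t=8: ready={F} → run F
t=9: ready={F} → run F
t=10: (idle)
t=11: (idle)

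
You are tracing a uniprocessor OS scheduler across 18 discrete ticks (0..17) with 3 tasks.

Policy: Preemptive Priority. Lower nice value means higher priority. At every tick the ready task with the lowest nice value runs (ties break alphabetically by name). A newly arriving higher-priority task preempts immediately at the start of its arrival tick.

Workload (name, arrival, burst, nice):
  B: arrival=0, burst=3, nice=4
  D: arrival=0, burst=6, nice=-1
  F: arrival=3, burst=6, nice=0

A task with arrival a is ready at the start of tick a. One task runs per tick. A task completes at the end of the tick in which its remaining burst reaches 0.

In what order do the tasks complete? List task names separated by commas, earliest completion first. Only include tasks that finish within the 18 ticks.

t=0: ready={B,D} → run D
t=1: ready={B,D} → run D
t=2: ready={B,D} → run D
t=3: ready={B,D,F} → run D
t=4: ready={B,D,F} → run D
t=5: ready={B,D,F} → run D
t=6: ready={B,F} → run F
t=7: ready={B,F} → run F
t=8: ready={B,F} → run F
t=9: ready={B,F} → run F
t=10: ready={B,F} → run F
t=11: ready={B,F} → run F
t=12: ready={B} → run B
t=13: ready={B} → run B
t=14: ready={B} → run B
t=15: (idle)
t=16: (idle)
t=17: (idle)

completion order = D, F, B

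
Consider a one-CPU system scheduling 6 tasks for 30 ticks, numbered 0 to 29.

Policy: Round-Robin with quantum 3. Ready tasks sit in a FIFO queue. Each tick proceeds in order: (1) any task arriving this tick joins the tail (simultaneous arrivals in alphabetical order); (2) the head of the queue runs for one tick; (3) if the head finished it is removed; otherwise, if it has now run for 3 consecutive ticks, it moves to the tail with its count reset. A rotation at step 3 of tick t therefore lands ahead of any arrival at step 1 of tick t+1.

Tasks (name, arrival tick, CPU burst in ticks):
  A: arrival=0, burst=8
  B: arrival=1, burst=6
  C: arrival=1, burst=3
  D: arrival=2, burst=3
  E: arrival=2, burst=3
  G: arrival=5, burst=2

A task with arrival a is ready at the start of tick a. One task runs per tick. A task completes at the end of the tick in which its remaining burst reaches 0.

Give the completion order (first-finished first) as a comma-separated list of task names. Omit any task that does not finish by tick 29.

completion order = C, D, E, G, B, A

t=0: queue=[A] q_used=0 → run A
t=1: queue=[A,B,C] q_used=1 → run A
t=2: queue=[A,B,C,D,E] q_used=2 → run A
t=3: queue=[B,C,D,E,A] q_used=0 → run B
t=4: queue=[B,C,D,E,A] q_used=1 → run B
t=5: queue=[B,C,D,E,A,G] q_used=2 → run B
t=6: queue=[C,D,E,A,G,B] q_used=0 → run C
t=7: queue=[C,D,E,A,G,B] q_used=1 → run C
t=8: queue=[C,D,E,A,G,B] q_used=2 → run C
t=9: queue=[D,E,A,G,B] q_used=0 → run D
t=10: queue=[D,E,A,G,B] q_used=1 → run D
t=11: queue=[D,E,A,G,B] q_used=2 → run D
t=12: queue=[E,A,G,B] q_used=0 → run E
t=13: queue=[E,A,G,B] q_used=1 → run E
t=14: queue=[E,A,G,B] q_used=2 → run E
t=15: queue=[A,G,B] q_used=0 → run A
t=16: queue=[A,G,B] q_used=1 → run A
t=17: queue=[A,G,B] q_used=2 → run A
t=18: queue=[G,B,A] q_used=0 → run G
t=19: queue=[G,B,A] q_used=1 → run G
t=20: queue=[B,A] q_used=0 → run B
t=21: queue=[B,A] q_used=1 → run B
t=22: queue=[B,A] q_used=2 → run B
t=23: queue=[A] q_used=0 → run A
t=24: queue=[A] q_used=1 → run A
t=25: (idle)
t=26: (idle)
t=27: (idle)
t=28: (idle)
t=29: (idle)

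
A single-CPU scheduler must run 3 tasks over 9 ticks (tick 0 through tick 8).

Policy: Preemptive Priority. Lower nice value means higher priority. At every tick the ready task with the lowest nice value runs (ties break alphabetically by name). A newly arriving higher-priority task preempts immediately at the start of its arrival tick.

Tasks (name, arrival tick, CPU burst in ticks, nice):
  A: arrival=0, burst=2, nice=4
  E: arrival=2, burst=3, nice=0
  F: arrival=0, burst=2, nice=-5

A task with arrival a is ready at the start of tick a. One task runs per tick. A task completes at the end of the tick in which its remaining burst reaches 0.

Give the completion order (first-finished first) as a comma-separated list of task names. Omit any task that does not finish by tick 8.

t=0: ready={A,F} → run F
t=1: ready={A,F} → run F
t=2: ready={A,E} → run E
t=3: ready={A,E} → run E
t=4: ready={A,E} → run E
t=5: ready={A} → run A
t=6: ready={A} → run A
t=7: (idle)
t=8: (idle)

completion order = F, E, A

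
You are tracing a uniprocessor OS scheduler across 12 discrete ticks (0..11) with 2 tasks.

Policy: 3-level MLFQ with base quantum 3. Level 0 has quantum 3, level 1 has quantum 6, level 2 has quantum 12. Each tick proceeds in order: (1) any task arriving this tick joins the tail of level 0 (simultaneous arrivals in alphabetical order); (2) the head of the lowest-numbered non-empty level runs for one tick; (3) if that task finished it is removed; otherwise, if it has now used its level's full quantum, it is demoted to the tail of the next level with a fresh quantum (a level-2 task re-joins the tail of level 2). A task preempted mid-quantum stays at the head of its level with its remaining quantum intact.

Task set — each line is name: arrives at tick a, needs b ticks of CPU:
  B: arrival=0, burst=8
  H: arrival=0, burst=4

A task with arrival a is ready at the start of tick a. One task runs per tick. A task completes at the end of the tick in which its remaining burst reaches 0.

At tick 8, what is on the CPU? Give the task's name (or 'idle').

t=0: L0/L1/L2 = BH/-/- → run B
t=1: L0/L1/L2 = BH/-/- → run B
t=2: L0/L1/L2 = BH/-/- → run B
t=3: L0/L1/L2 = H/B/- → run H
t=4: L0/L1/L2 = H/B/- → run H
t=5: L0/L1/L2 = H/B/- → run H
t=6: L0/L1/L2 = -/BH/- → run B
t=7: L0/L1/L2 = -/BH/- → run B
t=8: L0/L1/L2 = -/BH/- → run B
t=9: L0/L1/L2 = -/BH/- → run B
t=10: L0/L1/L2 = -/BH/- → run B
t=11: L0/L1/L2 = -/H/- → run H

running at tick 8 = B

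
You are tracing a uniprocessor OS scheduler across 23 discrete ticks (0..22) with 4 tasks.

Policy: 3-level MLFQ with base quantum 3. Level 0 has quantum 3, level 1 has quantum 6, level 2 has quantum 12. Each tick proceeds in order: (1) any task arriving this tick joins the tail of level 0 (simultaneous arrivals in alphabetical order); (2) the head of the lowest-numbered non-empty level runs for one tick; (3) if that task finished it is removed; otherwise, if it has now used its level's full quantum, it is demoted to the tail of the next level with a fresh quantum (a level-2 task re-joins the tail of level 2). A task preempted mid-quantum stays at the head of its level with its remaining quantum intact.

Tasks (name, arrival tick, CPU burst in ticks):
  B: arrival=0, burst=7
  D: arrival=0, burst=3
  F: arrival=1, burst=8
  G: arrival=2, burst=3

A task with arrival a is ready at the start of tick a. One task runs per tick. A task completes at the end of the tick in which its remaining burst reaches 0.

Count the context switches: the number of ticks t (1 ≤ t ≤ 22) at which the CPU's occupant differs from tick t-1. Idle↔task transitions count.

context switches = 6

t=0: L0/L1/L2 = BD/-/- → run B
t=1: L0/L1/L2 = BDF/-/- → run B
t=2: L0/L1/L2 = BDFG/-/- → run B
t=3: L0/L1/L2 = DFG/B/- → run D
t=4: L0/L1/L2 = DFG/B/- → run D
t=5: L0/L1/L2 = DFG/B/- → run D
t=6: L0/L1/L2 = FG/B/- → run F
t=7: L0/L1/L2 = FG/B/- → run F
t=8: L0/L1/L2 = FG/B/- → run F
t=9: L0/L1/L2 = G/BF/- → run G
t=10: L0/L1/L2 = G/BF/- → run G
t=11: L0/L1/L2 = G/BF/- → run G
t=12: L0/L1/L2 = -/BF/- → run B
t=13: L0/L1/L2 = -/BF/- → run B
t=14: L0/L1/L2 = -/BF/- → run B
t=15: L0/L1/L2 = -/BF/- → run B
t=16: L0/L1/L2 = -/F/- → run F
t=17: L0/L1/L2 = -/F/- → run F
t=18: L0/L1/L2 = -/F/- → run F
t=19: L0/L1/L2 = -/F/- → run F
t=20: L0/L1/L2 = -/F/- → run F
t=21: (idle)
t=22: (idle)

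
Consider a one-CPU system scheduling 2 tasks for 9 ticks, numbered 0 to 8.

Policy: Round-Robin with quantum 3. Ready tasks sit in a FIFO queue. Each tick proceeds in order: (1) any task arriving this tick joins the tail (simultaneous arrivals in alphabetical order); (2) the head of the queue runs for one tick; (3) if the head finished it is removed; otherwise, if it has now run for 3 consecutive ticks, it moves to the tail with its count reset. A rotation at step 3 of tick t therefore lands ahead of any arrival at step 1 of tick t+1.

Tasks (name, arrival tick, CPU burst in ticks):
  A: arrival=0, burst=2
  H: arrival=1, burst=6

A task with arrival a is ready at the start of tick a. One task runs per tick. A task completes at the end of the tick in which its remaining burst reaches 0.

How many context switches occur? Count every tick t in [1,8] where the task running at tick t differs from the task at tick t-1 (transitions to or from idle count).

context switches = 2

t=0: queue=[A] q_used=0 → run A
t=1: queue=[A,H] q_used=1 → run A
t=2: queue=[H] q_used=0 → run H
t=3: queue=[H] q_used=1 → run H
t=4: queue=[H] q_used=2 → run H
t=5: queue=[H] q_used=0 → run H
t=6: queue=[H] q_used=1 → run H
t=7: queue=[H] q_used=2 → run H
t=8: (idle)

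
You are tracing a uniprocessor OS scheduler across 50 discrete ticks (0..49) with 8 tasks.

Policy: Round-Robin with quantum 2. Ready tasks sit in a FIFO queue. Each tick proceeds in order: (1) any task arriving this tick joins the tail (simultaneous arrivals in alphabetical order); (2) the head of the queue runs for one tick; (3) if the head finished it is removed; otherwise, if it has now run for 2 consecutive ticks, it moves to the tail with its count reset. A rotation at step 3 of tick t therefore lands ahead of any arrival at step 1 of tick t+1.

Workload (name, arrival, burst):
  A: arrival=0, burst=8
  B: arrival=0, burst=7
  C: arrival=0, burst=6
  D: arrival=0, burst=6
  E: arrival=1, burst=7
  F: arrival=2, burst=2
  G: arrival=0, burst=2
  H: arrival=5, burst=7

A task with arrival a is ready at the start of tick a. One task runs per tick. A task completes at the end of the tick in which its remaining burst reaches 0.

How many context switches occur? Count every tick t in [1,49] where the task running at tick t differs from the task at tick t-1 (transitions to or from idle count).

t=0: queue=[A,B,C,D,G] q_used=0 → run A
t=1: queue=[A,B,C,D,G,E] q_used=1 → run A
t=2: queue=[B,C,D,G,E,A,F] q_used=0 → run B
t=3: queue=[B,C,D,G,E,A,F] q_used=1 → run B
t=4: queue=[C,D,G,E,A,F,B] q_used=0 → run C
t=5: queue=[C,D,G,E,A,F,B,H] q_used=1 → run C
t=6: queue=[D,G,E,A,F,B,H,C] q_used=0 → run D
t=7: queue=[D,G,E,A,F,B,H,C] q_used=1 → run D
t=8: queue=[G,E,A,F,B,H,C,D] q_used=0 → run G
t=9: queue=[G,E,A,F,B,H,C,D] q_used=1 → run G
t=10: queue=[E,A,F,B,H,C,D] q_used=0 → run E
t=11: queue=[E,A,F,B,H,C,D] q_used=1 → run E
t=12: queue=[A,F,B,H,C,D,E] q_used=0 → run A
t=13: queue=[A,F,B,H,C,D,E] q_used=1 → run A
t=14: queue=[F,B,H,C,D,E,A] q_used=0 → run F
t=15: queue=[F,B,H,C,D,E,A] q_used=1 → run F
t=16: queue=[B,H,C,D,E,A] q_used=0 → run B
t=17: queue=[B,H,C,D,E,A] q_used=1 → run B
t=18: queue=[H,C,D,E,A,B] q_used=0 → run H
t=19: queue=[H,C,D,E,A,B] q_used=1 → run H
t=20: queue=[C,D,E,A,B,H] q_used=0 → run C
t=21: queue=[C,D,E,A,B,H] q_used=1 → run C
t=22: queue=[D,E,A,B,H,C] q_used=0 → run D
t=23: queue=[D,E,A,B,H,C] q_used=1 → run D
t=24: queue=[E,A,B,H,C,D] q_used=0 → run E
t=25: queue=[E,A,B,H,C,D] q_used=1 → run E
t=26: queue=[A,B,H,C,D,E] q_used=0 → run A
t=27: queue=[A,B,H,C,D,E] q_used=1 → run A
t=28: queue=[B,H,C,D,E,A] q_used=0 → run B
t=29: queue=[B,H,C,D,E,A] q_used=1 → run B
t=30: queue=[H,C,D,E,A,B] q_used=0 → run H
t=31: queue=[H,C,D,E,A,B] q_used=1 → run H
t=32: queue=[C,D,E,A,B,H] q_used=0 → run C
t=33: queue=[C,D,E,A,B,H] q_used=1 → run C
t=34: queue=[D,E,A,B,H] q_used=0 → run D
t=35: queue=[D,E,A,B,H] q_used=1 → run D
t=36: queue=[E,A,B,H] q_used=0 → run E
t=37: queue=[E,A,B,H] q_used=1 → run E
t=38: queue=[A,B,H,E] q_used=0 → run A
t=39: queue=[A,B,H,E] q_used=1 → run A
t=40: queue=[B,H,E] q_used=0 → run B
t=41: queue=[H,E] q_used=0 → run H
t=42: queue=[H,E] q_used=1 → run H
t=43: queue=[E,H] q_used=0 → run E
t=44: queue=[H] q_used=0 → run H
t=45: (idle)
t=46: (idle)
t=47: (idle)
t=48: (idle)
t=49: (idle)

context switches = 24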